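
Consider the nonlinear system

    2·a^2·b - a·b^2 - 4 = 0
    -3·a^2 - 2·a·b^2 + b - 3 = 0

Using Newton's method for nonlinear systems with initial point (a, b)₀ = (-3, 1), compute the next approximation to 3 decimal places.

At (-3, 1): F = (17.000, -23.000).
Jacobian J = [[4·a·b - b^2, 2·a^2 - 2·a·b], [-6·a - 2·b^2, -4·a·b + 1]].
At the point, J = [[-13.000, 24.000], [16.000, 13.000]] (det J = -553.000).
Solving J·Δ = −F gives Δ = (1.398, 0.049).
Then the next iterate is (a, b)₁ = (-1.602, 1.049).

(-1.602, 1.049)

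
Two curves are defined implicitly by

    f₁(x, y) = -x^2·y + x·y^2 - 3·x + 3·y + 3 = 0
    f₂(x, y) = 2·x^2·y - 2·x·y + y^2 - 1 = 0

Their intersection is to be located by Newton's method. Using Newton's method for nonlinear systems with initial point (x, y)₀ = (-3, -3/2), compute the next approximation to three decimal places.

At (-3, -3/2): F = (14.250, -34.750).
Jacobian J = [[-2·x·y + y^2 - 3, -x^2 + 2·x·y + 3], [4·x·y - 2·y, 2·x^2 - 2·x + 2·y]].
At the point, J = [[-9.750, 3.000], [21.000, 21.000]] (det J = -267.750).
Solving J·Δ = −F gives Δ = (1.507, 0.148).
Then the next iterate is (x, y)₁ = (-1.493, -1.352).

(-1.493, -1.352)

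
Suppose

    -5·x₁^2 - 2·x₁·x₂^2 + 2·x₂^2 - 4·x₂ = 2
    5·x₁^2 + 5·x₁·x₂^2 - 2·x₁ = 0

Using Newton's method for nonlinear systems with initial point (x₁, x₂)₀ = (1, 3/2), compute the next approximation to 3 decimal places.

(0.018, 1.810)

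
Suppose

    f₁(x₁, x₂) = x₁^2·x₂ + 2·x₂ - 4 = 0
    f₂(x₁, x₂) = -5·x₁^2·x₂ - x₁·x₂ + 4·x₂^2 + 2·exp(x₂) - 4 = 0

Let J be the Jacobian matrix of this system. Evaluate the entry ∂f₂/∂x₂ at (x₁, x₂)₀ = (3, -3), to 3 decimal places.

-71.900

∂f₂/∂x₂ = -5·x₁^2 - x₁ + 8·x₂ + 2·exp(x₂).
At (3, -3) this is -71.900.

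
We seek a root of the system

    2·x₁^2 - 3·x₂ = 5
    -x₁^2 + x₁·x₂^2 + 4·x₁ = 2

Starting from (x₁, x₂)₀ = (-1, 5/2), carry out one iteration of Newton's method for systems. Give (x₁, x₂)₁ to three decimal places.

At (-1, 5/2): F = (-10.500, -13.250).
Jacobian J = [[4·x₁, -3], [-2·x₁ + x₂^2 + 4, 2·x₁·x₂]].
At the point, J = [[-4.000, -3.000], [12.250, -5.000]] (det J = 56.750).
Solving J·Δ = −F gives Δ = (-0.225, -3.200).
Then the next iterate is (x₁, x₂)₁ = (-1.225, -0.700).

(-1.225, -0.700)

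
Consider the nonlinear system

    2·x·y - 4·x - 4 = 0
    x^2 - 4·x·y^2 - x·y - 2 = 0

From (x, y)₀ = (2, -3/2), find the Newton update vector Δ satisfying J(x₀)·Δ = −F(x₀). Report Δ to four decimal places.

At (2, -3/2): F = (-18.0000, -13.0000).
Jacobian J = [[2·y - 4, 2·x], [2·x - 4·y^2 - y, -8·x·y - x]].
At the point, J = [[-7.0000, 4.0000], [-3.5000, 22.0000]] (det J = -140.0000).
Solving J·Δ = −F gives Δ = (-2.4571, 0.2000).

(-2.4571, 0.2000)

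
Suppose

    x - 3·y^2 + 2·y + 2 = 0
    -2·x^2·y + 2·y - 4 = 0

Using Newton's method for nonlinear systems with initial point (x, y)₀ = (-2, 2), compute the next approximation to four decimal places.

(-1.2727, 1.2727)

At (-2, 2): F = (-8.0000, -16.0000).
Jacobian J = [[1, -6·y + 2], [-4·x·y, -2·x^2 + 2]].
At the point, J = [[1.0000, -10.0000], [16.0000, -6.0000]] (det J = 154.0000).
Solving J·Δ = −F gives Δ = (0.7273, -0.7273).
Then the next iterate is (x, y)₁ = (-1.2727, 1.2727).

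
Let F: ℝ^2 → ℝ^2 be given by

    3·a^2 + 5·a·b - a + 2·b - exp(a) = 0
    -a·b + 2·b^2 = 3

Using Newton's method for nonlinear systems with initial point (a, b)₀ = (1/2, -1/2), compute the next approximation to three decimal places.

At (1/2, -1/2): F = (-3.64872, -2.250).
Jacobian J = [[6·a + 5·b - exp(a) - 1, 5·a + 2], [-b, -a + 4·b]].
At the point, J = [[-2.14872, 4.500], [0.500, -2.500]] (det J = 3.12180).
Solving J·Δ = −F gives Δ = (-6.165, -2.133).
Then the next iterate is (a, b)₁ = (-5.665, -2.633).

(-5.665, -2.633)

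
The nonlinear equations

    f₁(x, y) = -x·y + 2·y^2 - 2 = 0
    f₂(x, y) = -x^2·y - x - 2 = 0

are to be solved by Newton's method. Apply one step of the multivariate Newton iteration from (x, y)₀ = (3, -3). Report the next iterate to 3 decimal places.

At (3, -3): F = (25.000, 22.000).
Jacobian J = [[-y, -x + 4·y], [-2·x·y - 1, -x^2]].
At the point, J = [[3.000, -15.000], [17.000, -9.000]] (det J = 228.000).
Solving J·Δ = −F gives Δ = (-0.461, 1.575).
Then the next iterate is (x, y)₁ = (2.539, -1.425).

(2.539, -1.425)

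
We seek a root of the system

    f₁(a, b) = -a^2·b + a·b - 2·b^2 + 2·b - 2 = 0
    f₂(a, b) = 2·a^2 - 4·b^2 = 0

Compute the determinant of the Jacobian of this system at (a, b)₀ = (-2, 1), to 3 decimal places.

J = [[-2·a·b + b, -a^2 + a - 4·b + 2], [4·a, -8·b]].
At the point, J = [[5.000, -8.000], [-8.000, -8.000]].
det J = -104.000.

-104.000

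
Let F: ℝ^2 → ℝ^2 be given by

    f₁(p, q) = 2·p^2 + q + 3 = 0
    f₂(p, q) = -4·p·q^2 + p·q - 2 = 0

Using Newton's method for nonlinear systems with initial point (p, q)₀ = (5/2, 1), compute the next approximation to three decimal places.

At (5/2, 1): F = (16.500, -9.500).
Jacobian J = [[4·p, 1], [-4·q^2 + q, -8·p·q + p]].
At the point, J = [[10.000, 1.000], [-3.000, -17.500]] (det J = -172.000).
Solving J·Δ = −F gives Δ = (-1.624, -0.265).
Then the next iterate is (p, q)₁ = (0.876, 0.735).

(0.876, 0.735)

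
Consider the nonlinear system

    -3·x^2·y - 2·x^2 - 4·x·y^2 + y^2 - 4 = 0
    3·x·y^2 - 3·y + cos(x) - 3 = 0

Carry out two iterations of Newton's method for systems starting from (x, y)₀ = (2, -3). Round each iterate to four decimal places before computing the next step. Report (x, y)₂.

At (2, -3): F = (-39.0000, 59.583853).
Jacobian J = [[-6·x·y - 4·x - 4·y^2, -3·x^2 - 8·x·y + 2·y], [3·y^2 - sin(x), 6·x·y - 3]].
At the point, J = [[-8.0000, 30.0000], [26.090703, -39.0000]] (det J = -470.721077).
Solving J·Δ = −F gives Δ = (-0.5662, 1.1490).
Then the next iterate is (x, y)₁ = (1.4338, -1.8510).
Round to (1.4338, -1.8510) and repeat: F = (-12.919552, 17.427029), J = [[-3.516221, 11.362363], [9.287972, -18.923783]].
Δ = (1.1919, 1.5059), so (x, y)₂ = (2.6257, -0.3451).

(2.6257, -0.3451)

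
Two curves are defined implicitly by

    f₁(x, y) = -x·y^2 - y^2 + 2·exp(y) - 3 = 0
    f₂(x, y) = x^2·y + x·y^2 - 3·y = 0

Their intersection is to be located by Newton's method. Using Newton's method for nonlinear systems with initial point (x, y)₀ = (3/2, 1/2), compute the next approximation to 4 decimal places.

At (3/2, 1/2): F = (-0.327557, 0.0000).
Jacobian J = [[-y^2, -2·x·y - 2·y + 2·exp(y)], [2·x·y + y^2, x^2 + 2·x·y - 3]].
At the point, J = [[-0.2500, 0.797443], [1.7500, 0.7500]] (det J = -1.583024).
Solving J·Δ = −F gives Δ = (-0.1552, 0.3621).
Then the next iterate is (x, y)₁ = (1.3448, 0.8621).

(1.3448, 0.8621)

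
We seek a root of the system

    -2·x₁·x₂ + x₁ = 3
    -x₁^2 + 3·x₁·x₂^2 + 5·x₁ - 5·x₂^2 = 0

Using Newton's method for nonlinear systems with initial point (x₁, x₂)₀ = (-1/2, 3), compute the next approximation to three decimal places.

(-0.998, 1.008)

At (-1/2, 3): F = (-0.500, -61.250).
Jacobian J = [[-2·x₂ + 1, -2·x₁], [-2·x₁ + 3·x₂^2 + 5, 6·x₁·x₂ - 10·x₂]].
At the point, J = [[-5.000, 1.000], [33.000, -39.000]] (det J = 162.000).
Solving J·Δ = −F gives Δ = (-0.498, -1.992).
Then the next iterate is (x₁, x₂)₁ = (-0.998, 1.008).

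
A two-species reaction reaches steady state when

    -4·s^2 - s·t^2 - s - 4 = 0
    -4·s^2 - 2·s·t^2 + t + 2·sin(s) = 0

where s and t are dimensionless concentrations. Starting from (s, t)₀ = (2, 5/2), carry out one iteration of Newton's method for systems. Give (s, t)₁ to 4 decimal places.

At (2, 5/2): F = (-34.5000, -36.681405).
Jacobian J = [[-8·s - t^2 - 1, -2·s·t], [-8·s - 2·t^2 + 2·cos(s), -4·s·t + 1]].
At the point, J = [[-23.2500, -10.0000], [-29.332294, -19.0000]] (det J = 148.427063).
Solving J·Δ = −F gives Δ = (-1.9450, 1.0721).
Then the next iterate is (s, t)₁ = (0.0550, 3.5721).

(0.0550, 3.5721)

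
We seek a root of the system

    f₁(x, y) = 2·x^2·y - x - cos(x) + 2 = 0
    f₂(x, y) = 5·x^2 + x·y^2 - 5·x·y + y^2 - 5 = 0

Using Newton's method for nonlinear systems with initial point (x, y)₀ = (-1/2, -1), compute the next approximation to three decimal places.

(-16.731, 13.654)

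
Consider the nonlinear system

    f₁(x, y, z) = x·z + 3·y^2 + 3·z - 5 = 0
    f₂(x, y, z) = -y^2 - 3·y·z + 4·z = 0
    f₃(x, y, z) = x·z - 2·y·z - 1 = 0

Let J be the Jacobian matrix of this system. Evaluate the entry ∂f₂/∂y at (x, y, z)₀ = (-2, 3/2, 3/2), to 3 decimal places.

∂f₂/∂y = -2·y - 3·z.
At (-2, 3/2, 3/2) this is -7.500.

-7.500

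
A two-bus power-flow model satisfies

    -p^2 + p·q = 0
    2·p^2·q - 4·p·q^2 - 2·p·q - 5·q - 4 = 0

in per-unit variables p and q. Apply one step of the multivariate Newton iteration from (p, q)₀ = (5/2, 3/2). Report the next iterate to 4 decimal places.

(1.0845, 0.5183)

At (5/2, 3/2): F = (-2.5000, -22.7500).
Jacobian J = [[-2·p + q, p], [4·p·q - 4·q^2 - 2·q, 2·p^2 - 8·p·q - 2·p - 5]].
At the point, J = [[-3.5000, 2.5000], [3.0000, -27.5000]] (det J = 88.7500).
Solving J·Δ = −F gives Δ = (-1.4155, -0.9817).
Then the next iterate is (p, q)₁ = (1.0845, 0.5183).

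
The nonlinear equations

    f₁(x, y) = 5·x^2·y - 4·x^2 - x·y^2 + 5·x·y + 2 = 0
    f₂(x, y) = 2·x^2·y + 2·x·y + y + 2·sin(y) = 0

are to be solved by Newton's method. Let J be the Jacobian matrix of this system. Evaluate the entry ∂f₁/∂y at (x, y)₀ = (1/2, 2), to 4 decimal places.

1.7500

∂f₁/∂y = 5·x^2 - 2·x·y + 5·x.
At (1/2, 2) this is 1.7500.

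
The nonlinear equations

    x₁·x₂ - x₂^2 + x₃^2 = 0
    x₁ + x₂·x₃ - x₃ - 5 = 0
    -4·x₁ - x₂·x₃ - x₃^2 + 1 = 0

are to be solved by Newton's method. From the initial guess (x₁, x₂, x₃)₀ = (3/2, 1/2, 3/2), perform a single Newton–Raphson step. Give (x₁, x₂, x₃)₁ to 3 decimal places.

At (3/2, 1/2, 3/2): F = (2.750, -4.250, -8.000).
Jacobian J = [[x₂, x₁ - 2·x₂, 2·x₃], [1, x₃, x₂ - 1], [-4, -x₃, -x₂ - 2·x₃]].
At the point, J = [[0.500, 0.500, 3.000], [1.000, 1.500, -0.500], [-4.000, -1.500, -3.500]] (det J = 13.250).
Solving J·Δ = −F gives Δ = (-2.505, 4.108, -1.184).
Then the next iterate is (x₁, x₂, x₃)₁ = (-1.005, 4.608, 0.316).

(-1.005, 4.608, 0.316)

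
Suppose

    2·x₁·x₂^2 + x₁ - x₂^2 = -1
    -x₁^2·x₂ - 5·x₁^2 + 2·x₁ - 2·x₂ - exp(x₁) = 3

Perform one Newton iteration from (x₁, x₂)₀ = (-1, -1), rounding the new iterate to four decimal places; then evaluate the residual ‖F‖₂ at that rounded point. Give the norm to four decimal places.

2.6178

At (-1, -1): F = (-3.0000, -7.367879).
Jacobian J = [[2·x₂^2 + 1, 4·x₁·x₂ - 2·x₂], [-2·x₁·x₂ - 10·x₁ - exp(x₁) + 2, -x₁^2 - 2]].
At the point, J = [[3.0000, 6.0000], [9.632121, -3.0000]] (det J = -66.792723).
Solving J·Δ = −F gives Δ = (0.7966, 0.1017).
Then the next iterate is (x₁, x₂)₁ = (-0.2034, -0.8983).
Re-evaluating at (-0.2034, -0.8983): F = (-0.338607, -2.595846), so ‖F‖₂ = 2.6178.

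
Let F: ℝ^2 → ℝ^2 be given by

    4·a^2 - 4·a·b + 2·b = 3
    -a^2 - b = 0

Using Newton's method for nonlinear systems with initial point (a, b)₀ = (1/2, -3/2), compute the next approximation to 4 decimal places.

(0.7000, -0.4500)

At (1/2, -3/2): F = (-2.0000, 1.2500).
Jacobian J = [[8·a - 4·b, -4·a + 2], [-2·a, -1]].
At the point, J = [[10.0000, 0.0000], [-1.0000, -1.0000]] (det J = -10.0000).
Solving J·Δ = −F gives Δ = (0.2000, 1.0500).
Then the next iterate is (a, b)₁ = (0.7000, -0.4500).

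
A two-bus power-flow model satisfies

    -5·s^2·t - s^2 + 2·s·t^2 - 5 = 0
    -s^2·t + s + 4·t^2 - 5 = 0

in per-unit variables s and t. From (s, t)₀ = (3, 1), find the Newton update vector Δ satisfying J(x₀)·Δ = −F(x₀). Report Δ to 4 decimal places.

(-1.3588, -0.2061)

At (3, 1): F = (-53.0000, -7.0000).
Jacobian J = [[-10·s·t - 2·s + 2·t^2, -5·s^2 + 4·s·t], [-2·s·t + 1, -s^2 + 8·t]].
At the point, J = [[-34.0000, -33.0000], [-5.0000, -1.0000]] (det J = -131.0000).
Solving J·Δ = −F gives Δ = (-1.3588, -0.2061).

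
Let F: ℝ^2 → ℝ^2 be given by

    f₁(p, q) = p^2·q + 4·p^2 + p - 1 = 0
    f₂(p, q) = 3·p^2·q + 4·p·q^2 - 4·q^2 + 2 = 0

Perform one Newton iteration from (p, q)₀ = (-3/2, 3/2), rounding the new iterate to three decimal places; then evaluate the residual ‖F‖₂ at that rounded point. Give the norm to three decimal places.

At (-3/2, 3/2): F = (9.875, -10.375).
Jacobian J = [[2·p·q + 8·p + 1, p^2], [6·p·q + 4·q^2, 3·p^2 + 8·p·q - 8·q]].
At the point, J = [[-15.500, 2.250], [-4.500, -23.250]] (det J = 370.500).
Solving J·Δ = −F gives Δ = (0.557, -0.554).
Then the next iterate is (p, q)₁ = (-0.943, 0.946).
Re-evaluating at (-0.943, 0.946): F = (2.45523, -2.43160), so ‖F‖₂ = 3.456.

3.456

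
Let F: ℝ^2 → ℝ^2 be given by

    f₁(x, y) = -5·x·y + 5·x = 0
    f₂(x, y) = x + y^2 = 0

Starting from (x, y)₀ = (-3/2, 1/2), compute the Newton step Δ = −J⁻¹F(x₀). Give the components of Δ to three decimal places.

At (-3/2, 1/2): F = (-3.750, -1.250).
Jacobian J = [[-5·y + 5, -5·x], [1, 2·y]].
At the point, J = [[2.500, 7.500], [1.000, 1.000]] (det J = -5.000).
Solving J·Δ = −F gives Δ = (1.125, 0.125).

(1.125, 0.125)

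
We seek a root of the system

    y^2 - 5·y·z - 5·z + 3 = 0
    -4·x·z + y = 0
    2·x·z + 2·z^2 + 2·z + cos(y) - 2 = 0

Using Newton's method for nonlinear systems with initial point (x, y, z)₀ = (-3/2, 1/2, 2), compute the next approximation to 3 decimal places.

(-0.819, 0.121, 0.888)

At (-3/2, 1/2, 2): F = (-11.750, 12.500, 4.87758).
Jacobian J = [[0, 2·y - 5·z, -5·y - 5], [-4·z, 1, -4·x], [2·z, -sin(y), 2·x + 4·z + 2]].
At the point, J = [[0.000, -9.000, -7.500], [-8.000, 1.000, 6.000], [4.000, -0.47943, 7.000]] (det J = -718.76553).
Solving J·Δ = −F gives Δ = (0.681, -0.379, -1.112).
Then the next iterate is (x, y, z)₁ = (-0.819, 0.121, 0.888).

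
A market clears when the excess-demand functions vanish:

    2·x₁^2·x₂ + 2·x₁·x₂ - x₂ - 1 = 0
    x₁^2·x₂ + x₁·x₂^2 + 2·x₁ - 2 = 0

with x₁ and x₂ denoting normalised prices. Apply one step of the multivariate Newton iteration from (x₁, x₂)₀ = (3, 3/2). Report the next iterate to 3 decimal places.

At (3, 3/2): F = (33.500, 24.250).
Jacobian J = [[4·x₁·x₂ + 2·x₂, 2·x₁^2 + 2·x₁ - 1], [2·x₁·x₂ + x₂^2 + 2, x₁^2 + 2·x₁·x₂]].
At the point, J = [[21.000, 23.000], [13.250, 18.000]] (det J = 73.250).
Solving J·Δ = −F gives Δ = (-0.618, -0.892).
Then the next iterate is (x₁, x₂)₁ = (2.382, 0.608).

(2.382, 0.608)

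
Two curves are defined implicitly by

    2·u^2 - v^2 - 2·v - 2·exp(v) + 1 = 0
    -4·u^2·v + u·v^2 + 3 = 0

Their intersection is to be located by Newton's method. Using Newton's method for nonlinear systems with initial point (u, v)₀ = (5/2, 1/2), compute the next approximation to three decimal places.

(1.602, 0.495)

At (5/2, 1/2): F = (8.95256, -8.875).
Jacobian J = [[4·u, -2·v - 2·exp(v) - 2], [-8·u·v + v^2, -4·u^2 + 2·u·v]].
At the point, J = [[10.000, -6.29744], [-9.750, -22.500]] (det J = -286.40006).
Solving J·Δ = −F gives Δ = (-0.898, -0.005).
Then the next iterate is (u, v)₁ = (1.602, 0.495).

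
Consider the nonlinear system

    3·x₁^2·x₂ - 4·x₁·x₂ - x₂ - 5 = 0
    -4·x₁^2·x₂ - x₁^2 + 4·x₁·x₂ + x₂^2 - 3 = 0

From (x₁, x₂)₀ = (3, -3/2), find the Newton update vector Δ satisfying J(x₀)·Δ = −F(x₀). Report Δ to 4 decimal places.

At (3, -3/2): F = (-26.0000, 26.2500).
Jacobian J = [[6·x₁·x₂ - 4·x₂, 3·x₁^2 - 4·x₁ - 1], [-8·x₁·x₂ - 2·x₁ + 4·x₂, -4·x₁^2 + 4·x₁ + 2·x₂]].
At the point, J = [[-21.0000, 14.0000], [24.0000, -27.0000]] (det J = 231.0000).
Solving J·Δ = −F gives Δ = (-1.4481, -0.3149).

(-1.4481, -0.3149)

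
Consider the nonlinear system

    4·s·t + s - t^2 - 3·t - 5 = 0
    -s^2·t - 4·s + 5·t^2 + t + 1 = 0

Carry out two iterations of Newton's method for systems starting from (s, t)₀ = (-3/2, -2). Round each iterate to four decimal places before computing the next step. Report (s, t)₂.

(1.2092, -1.4294)

At (-3/2, -2): F = (7.5000, 29.5000).
Jacobian J = [[4·t + 1, 4·s - 2·t - 3], [-2·s·t - 4, -s^2 + 10·t + 1]].
At the point, J = [[-7.0000, -5.0000], [-10.0000, -21.2500]] (det J = 98.7500).
Solving J·Δ = −F gives Δ = (0.1203, 1.3316).
Then the next iterate is (s, t)₁ = (-1.3797, -0.6684).
Round to (-1.3797, -0.6684) and repeat: F = (-1.132493, 9.356540), J = [[-1.6736, -7.1820], [-5.844383, -7.587572]].
Δ = (2.5889, -0.7610), so (s, t)₂ = (1.2092, -1.4294).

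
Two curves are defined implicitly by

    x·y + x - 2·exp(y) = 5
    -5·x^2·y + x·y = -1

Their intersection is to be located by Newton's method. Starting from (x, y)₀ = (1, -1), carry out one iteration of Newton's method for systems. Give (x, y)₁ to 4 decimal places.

At (1, -1): F = (-5.735759, 5.0000).
Jacobian J = [[y + 1, x - 2·exp(y)], [-10·x·y + y, -5·x^2 + x]].
At the point, J = [[0.0000, 0.264241], [9.0000, -4.0000]] (det J = -2.378170).
Solving J·Δ = −F gives Δ = (9.0918, 21.7065).
Then the next iterate is (x, y)₁ = (10.0918, 20.7065).

(10.0918, 20.7065)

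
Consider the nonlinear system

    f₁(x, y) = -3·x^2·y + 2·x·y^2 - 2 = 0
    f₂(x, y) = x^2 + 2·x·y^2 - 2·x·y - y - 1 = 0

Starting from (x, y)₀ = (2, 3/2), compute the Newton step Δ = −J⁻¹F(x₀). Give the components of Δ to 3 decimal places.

At (2, 3/2): F = (-11.000, 4.500).
Jacobian J = [[-6·x·y + 2·y^2, -3·x^2 + 4·x·y], [2·x + 2·y^2 - 2·y, 4·x·y - 2·x - 1]].
At the point, J = [[-13.500, 0.000], [5.500, 7.000]] (det J = -94.500).
Solving J·Δ = −F gives Δ = (-0.815, -0.003).

(-0.815, -0.003)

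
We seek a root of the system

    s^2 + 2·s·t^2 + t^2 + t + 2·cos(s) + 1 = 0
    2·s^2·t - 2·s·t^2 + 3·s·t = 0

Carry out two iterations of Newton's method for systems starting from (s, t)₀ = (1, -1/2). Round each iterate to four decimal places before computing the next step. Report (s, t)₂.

At (1, -1/2): F = (3.330605, -3.0000).
Jacobian J = [[2·s + 2·t^2 - 2·sin(s), 4·s·t + 2·t + 1], [4·s·t - 2·t^2 + 3·t, 2·s^2 - 4·s·t + 3·s]].
At the point, J = [[0.817058, -2.0000], [-4.0000, 7.0000]] (det J = -2.280594).
Solving J·Δ = −F gives Δ = (7.5920, 4.7668).
Then the next iterate is (s, t)₁ = (8.5920, 4.2668).
Round to (8.5920, 4.2668) and repeat: F = (408.793925, 427.107690), J = [[52.115558, 156.174982], [123.030618, 26.779546]].
Δ = (-3.1291, -1.5734), so (s, t)₂ = (5.4629, 2.6934).

(5.4629, 2.6934)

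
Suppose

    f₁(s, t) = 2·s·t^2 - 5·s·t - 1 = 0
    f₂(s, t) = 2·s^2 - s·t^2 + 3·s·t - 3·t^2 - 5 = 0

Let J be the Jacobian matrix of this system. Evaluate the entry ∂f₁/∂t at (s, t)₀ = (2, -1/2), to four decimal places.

∂f₁/∂t = 4·s·t - 5·s.
At (2, -1/2) this is -14.0000.

-14.0000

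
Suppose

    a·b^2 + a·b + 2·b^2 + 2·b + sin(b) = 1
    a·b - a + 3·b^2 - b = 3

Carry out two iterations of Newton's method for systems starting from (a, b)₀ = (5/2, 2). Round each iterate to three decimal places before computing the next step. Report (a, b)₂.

(-1.642, 1.315)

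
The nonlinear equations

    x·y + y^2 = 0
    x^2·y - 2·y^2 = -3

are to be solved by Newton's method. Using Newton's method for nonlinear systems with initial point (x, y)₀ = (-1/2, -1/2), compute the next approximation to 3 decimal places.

At (-1/2, -1/2): F = (0.500, 2.375).
Jacobian J = [[y, x + 2·y], [2·x·y, x^2 - 4·y]].
At the point, J = [[-0.500, -1.500], [0.500, 2.250]] (det J = -0.375).
Solving J·Δ = −F gives Δ = (12.500, -3.833).
Then the next iterate is (x, y)₁ = (12.000, -4.333).

(12.000, -4.333)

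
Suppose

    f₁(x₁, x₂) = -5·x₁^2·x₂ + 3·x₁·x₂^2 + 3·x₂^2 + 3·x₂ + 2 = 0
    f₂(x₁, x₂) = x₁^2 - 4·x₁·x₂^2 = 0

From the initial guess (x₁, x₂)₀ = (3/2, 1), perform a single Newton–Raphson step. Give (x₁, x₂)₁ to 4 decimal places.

At (3/2, 1): F = (1.2500, -3.7500).
Jacobian J = [[-10·x₁·x₂ + 3·x₂^2, -5·x₁^2 + 6·x₁·x₂ + 6·x₂ + 3], [2·x₁ - 4·x₂^2, -8·x₁·x₂]].
At the point, J = [[-12.0000, 6.7500], [-1.0000, -12.0000]] (det J = 150.7500).
Solving J·Δ = −F gives Δ = (-0.0684, -0.3068).
Then the next iterate is (x₁, x₂)₁ = (1.4316, 0.6932).

(1.4316, 0.6932)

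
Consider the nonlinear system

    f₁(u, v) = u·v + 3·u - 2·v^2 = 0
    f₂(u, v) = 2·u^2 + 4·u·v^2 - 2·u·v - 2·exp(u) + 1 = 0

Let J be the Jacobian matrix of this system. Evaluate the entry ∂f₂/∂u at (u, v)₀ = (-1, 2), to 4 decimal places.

∂f₂/∂u = 4·u + 4·v^2 - 2·v - 2·exp(u).
At (-1, 2) this is 7.2642.

7.2642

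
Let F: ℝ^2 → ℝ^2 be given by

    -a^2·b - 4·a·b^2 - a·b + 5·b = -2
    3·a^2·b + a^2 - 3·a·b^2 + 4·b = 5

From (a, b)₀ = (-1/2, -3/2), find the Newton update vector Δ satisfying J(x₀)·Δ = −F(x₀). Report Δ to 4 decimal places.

At (-1/2, -3/2): F = (-1.3750, -8.5000).
Jacobian J = [[-2·a·b - 4·b^2 - b, -a^2 - 8·a·b - a + 5], [6·a·b + 2·a - 3·b^2, 3·a^2 - 6·a·b + 4]].
At the point, J = [[-9.0000, -0.7500], [-3.2500, 0.2500]] (det J = -4.6875).
Solving J·Δ = −F gives Δ = (-1.4333, 15.3667).

(-1.4333, 15.3667)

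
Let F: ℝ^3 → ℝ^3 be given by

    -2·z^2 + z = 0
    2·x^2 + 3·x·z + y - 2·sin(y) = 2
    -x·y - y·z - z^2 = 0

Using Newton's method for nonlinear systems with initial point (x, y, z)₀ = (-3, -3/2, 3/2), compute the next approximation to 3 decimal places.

(-1.749, -0.351, 0.900)

At (-3, -3/2, 3/2): F = (-3.000, 2.99499, -4.500).
Jacobian J = [[0, 0, -4·z + 1], [4·x + 3·z, -2·cos(y) + 1, 3·x], [-y, -x - z, -y - 2·z]].
At the point, J = [[0.000, 0.000, -5.000], [-7.500, 0.85853, -9.000], [1.500, 1.500, -1.500]] (det J = 62.68894).
Solving J·Δ = −F gives Δ = (1.251, 1.149, -0.600).
Then the next iterate is (x, y, z)₁ = (-1.749, -0.351, 0.900).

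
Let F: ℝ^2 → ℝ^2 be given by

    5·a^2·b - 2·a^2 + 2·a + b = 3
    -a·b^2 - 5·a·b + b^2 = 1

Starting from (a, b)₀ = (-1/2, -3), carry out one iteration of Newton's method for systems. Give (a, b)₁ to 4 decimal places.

(-0.0484, -1.8139)

At (-1/2, -3): F = (-11.2500, 5.0000).
Jacobian J = [[10·a·b - 4·a + 2, 5·a^2 + 1], [-b^2 - 5·b, -2·a·b - 5·a + 2·b]].
At the point, J = [[19.0000, 2.2500], [6.0000, -6.5000]] (det J = -137.0000).
Solving J·Δ = −F gives Δ = (0.4516, 1.1861).
Then the next iterate is (a, b)₁ = (-0.0484, -1.8139).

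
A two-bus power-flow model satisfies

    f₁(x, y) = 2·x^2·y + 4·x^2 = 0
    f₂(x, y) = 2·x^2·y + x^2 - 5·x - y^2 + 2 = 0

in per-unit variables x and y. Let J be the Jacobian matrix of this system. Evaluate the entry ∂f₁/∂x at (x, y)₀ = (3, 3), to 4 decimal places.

∂f₁/∂x = 4·x·y + 8·x.
At (3, 3) this is 60.0000.

60.0000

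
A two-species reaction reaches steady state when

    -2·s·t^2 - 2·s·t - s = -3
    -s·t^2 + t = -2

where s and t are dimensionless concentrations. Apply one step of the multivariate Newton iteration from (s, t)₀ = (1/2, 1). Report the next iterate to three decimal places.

At (1/2, 1): F = (0.500, 2.500).
Jacobian J = [[-2·t^2 - 2·t - 1, -4·s·t - 2·s], [-t^2, -2·s·t + 1]].
At the point, J = [[-5.000, -3.000], [-1.000, 0.000]] (det J = -3.000).
Solving J·Δ = −F gives Δ = (2.500, -4.000).
Then the next iterate is (s, t)₁ = (3.000, -3.000).

(3.000, -3.000)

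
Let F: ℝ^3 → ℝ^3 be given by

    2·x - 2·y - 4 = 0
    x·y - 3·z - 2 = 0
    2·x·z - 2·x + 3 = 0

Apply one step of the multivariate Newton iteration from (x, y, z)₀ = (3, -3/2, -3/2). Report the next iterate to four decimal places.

At (3, -3/2, -3/2): F = (5.0000, -2.0000, -12.0000).
Jacobian J = [[2, -2, 0], [y, x, -3], [2·z - 2, 0, 2·x]].
At the point, J = [[2.0000, -2.0000, 0.0000], [-1.5000, 3.0000, -3.0000], [-5.0000, 0.0000, 6.0000]] (det J = -12.0000).
Solving J·Δ = −F gives Δ = (-0.5000, 2.0000, 1.5833).
Then the next iterate is (x, y, z)₁ = (2.5000, 0.5000, 0.0833).

(2.5000, 0.5000, 0.0833)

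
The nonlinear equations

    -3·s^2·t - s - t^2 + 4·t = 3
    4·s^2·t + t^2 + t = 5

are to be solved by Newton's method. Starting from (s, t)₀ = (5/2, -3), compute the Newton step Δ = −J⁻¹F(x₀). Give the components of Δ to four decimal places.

(0.1479, 4.1437)

At (5/2, -3): F = (29.7500, -74.0000).
Jacobian J = [[-6·s·t - 1, -3·s^2 - 2·t + 4], [8·s·t, 4·s^2 + 2·t + 1]].
At the point, J = [[44.0000, -8.7500], [-60.0000, 20.0000]] (det J = 355.0000).
Solving J·Δ = −F gives Δ = (0.1479, 4.1437).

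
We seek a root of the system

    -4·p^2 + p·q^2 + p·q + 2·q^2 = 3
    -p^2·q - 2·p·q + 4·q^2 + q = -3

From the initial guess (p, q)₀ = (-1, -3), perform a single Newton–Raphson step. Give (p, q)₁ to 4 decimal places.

(-0.6071, -1.5000)

At (-1, -3): F = (5.0000, 33.0000).
Jacobian J = [[-8·p + q^2 + q, 2·p·q + p + 4·q], [-2·p·q - 2·q, -p^2 - 2·p + 8·q + 1]].
At the point, J = [[14.0000, -7.0000], [0.0000, -22.0000]] (det J = -308.0000).
Solving J·Δ = −F gives Δ = (0.3929, 1.5000).
Then the next iterate is (p, q)₁ = (-0.6071, -1.5000).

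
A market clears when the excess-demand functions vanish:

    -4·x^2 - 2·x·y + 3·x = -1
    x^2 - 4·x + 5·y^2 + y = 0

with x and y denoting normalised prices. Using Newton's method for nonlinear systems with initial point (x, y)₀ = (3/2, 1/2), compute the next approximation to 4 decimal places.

(0.9286, 0.7381)

At (3/2, 1/2): F = (-5.0000, -2.0000).
Jacobian J = [[-8·x - 2·y + 3, -2·x], [2·x - 4, 10·y + 1]].
At the point, J = [[-10.0000, -3.0000], [-1.0000, 6.0000]] (det J = -63.0000).
Solving J·Δ = −F gives Δ = (-0.5714, 0.2381).
Then the next iterate is (x, y)₁ = (0.9286, 0.7381).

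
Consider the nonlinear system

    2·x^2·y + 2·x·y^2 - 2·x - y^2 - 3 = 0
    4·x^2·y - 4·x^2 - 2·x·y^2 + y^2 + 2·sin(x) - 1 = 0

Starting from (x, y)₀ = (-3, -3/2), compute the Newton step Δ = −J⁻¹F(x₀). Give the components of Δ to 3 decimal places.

At (-3, -3/2): F = (-39.750, -75.53224).
Jacobian J = [[4·x·y + 2·y^2 - 2, 2·x^2 + 4·x·y - 2·y], [8·x·y - 8·x - 2·y^2 + 2·cos(x), 4·x^2 - 4·x·y + 2·y]].
At the point, J = [[20.500, 39.000], [53.52002, 15.000]] (det J = -1779.78059).
Solving J·Δ = −F gives Δ = (1.320, 0.325).

(1.320, 0.325)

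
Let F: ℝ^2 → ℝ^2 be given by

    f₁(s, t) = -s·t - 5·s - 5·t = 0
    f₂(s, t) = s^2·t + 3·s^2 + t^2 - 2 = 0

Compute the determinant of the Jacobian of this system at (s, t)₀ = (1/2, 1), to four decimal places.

J = [[-t - 5, -s - 5], [2·s·t + 6·s, s^2 + 2·t]].
At the point, J = [[-6.0000, -5.5000], [4.0000, 2.2500]].
det J = 8.5000.

8.5000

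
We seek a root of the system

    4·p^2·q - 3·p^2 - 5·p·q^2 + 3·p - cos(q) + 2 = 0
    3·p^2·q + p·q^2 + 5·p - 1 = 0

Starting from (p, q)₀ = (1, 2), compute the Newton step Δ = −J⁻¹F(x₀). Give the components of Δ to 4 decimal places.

(-0.5382, -0.3854)

At (1, 2): F = (-9.583853, 14.0000).
Jacobian J = [[8·p·q - 6·p - 5·q^2 + 3, 4·p^2 - 10·p·q + sin(q)], [6·p·q + q^2 + 5, 3·p^2 + 2·p·q]].
At the point, J = [[-7.0000, -15.090703], [21.0000, 7.0000]] (det J = 267.904754).
Solving J·Δ = −F gives Δ = (-0.5382, -0.3854).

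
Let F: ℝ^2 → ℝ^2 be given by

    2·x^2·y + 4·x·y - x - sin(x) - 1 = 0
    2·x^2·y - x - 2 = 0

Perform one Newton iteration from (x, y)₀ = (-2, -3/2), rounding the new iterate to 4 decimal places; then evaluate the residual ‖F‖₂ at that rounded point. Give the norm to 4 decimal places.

6.3956

At (-2, -3/2): F = (1.909297, -12.0000).
Jacobian J = [[4·x·y + 4·y - cos(x) - 1, 2·x^2 + 4·x], [4·x·y - 1, 2·x^2]].
At the point, J = [[5.416147, 0.0000], [11.0000, 8.0000]] (det J = 43.329175).
Solving J·Δ = −F gives Δ = (-0.3525, 1.9847).
Then the next iterate is (x, y)₁ = (-2.3525, 0.4847).
Re-evaluating at (-2.3525, 0.4847): F = (2.866095, 5.717408), so ‖F‖₂ = 6.3956.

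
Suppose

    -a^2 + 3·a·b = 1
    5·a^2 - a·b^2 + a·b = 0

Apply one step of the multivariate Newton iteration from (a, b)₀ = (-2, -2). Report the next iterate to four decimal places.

(-1.1029, -1.1324)

At (-2, -2): F = (7.0000, 32.0000).
Jacobian J = [[-2·a + 3·b, 3·a], [10·a - b^2 + b, -2·a·b + a]].
At the point, J = [[-2.0000, -6.0000], [-26.0000, -10.0000]] (det J = -136.0000).
Solving J·Δ = −F gives Δ = (0.8971, 0.8676).
Then the next iterate is (a, b)₁ = (-1.1029, -1.1324).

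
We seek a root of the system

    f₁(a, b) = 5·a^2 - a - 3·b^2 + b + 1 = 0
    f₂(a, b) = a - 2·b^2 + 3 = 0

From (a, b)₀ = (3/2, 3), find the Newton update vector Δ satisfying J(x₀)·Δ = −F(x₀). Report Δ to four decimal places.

(-0.4669, -1.1639)

At (3/2, 3): F = (-13.2500, -13.5000).
Jacobian J = [[10·a - 1, -6·b + 1], [1, -4·b]].
At the point, J = [[14.0000, -17.0000], [1.0000, -12.0000]] (det J = -151.0000).
Solving J·Δ = −F gives Δ = (-0.4669, -1.1639).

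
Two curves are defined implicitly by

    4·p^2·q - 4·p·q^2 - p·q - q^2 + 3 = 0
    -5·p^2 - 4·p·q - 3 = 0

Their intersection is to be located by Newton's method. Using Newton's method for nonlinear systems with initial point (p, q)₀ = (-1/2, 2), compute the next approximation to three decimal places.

At (-1/2, 2): F = (10.000, -0.250).
Jacobian J = [[8·p·q - 4·q^2 - q, 4·p^2 - 8·p·q - p - 2·q], [-10·p - 4·q, -4·p]].
At the point, J = [[-26.000, 5.500], [-3.000, 2.000]] (det J = -35.500).
Solving J·Δ = −F gives Δ = (0.602, 1.028).
Then the next iterate is (p, q)₁ = (0.102, 3.028).

(0.102, 3.028)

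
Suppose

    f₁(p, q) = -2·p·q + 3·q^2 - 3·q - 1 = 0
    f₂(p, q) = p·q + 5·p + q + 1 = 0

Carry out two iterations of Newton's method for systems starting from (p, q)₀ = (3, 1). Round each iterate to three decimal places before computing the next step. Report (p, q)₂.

At (3, 1): F = (-7.000, 20.000).
Jacobian J = [[-2·q, -2·p + 6·q - 3], [q + 5, p + 1]].
At the point, J = [[-2.000, -3.000], [6.000, 4.000]] (det J = 10.000).
Solving J·Δ = −F gives Δ = (-3.200, -0.200).
Then the next iterate is (p, q)₁ = (-0.200, 0.800).
Round to (-0.200, 0.800) and repeat: F = (-1.160, 0.640), J = [[-1.600, 2.200], [5.800, 0.800]].
Δ = (-0.166, 0.406), so (p, q)₂ = (-0.366, 1.206).

(-0.366, 1.206)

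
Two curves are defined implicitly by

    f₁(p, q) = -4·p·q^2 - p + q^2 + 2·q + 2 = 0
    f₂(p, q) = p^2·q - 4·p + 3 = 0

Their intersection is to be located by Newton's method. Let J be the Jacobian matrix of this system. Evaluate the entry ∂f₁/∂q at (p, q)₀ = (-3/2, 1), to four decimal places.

∂f₁/∂q = -8·p·q + 2·q + 2.
At (-3/2, 1) this is 16.0000.

16.0000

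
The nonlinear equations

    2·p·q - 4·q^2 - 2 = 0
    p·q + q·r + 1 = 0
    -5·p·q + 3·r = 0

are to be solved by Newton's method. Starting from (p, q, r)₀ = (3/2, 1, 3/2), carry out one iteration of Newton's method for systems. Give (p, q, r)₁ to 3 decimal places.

(1.151, 0.260, 0.068)

At (3/2, 1, 3/2): F = (-3.000, 4.000, -3.000).
Jacobian J = [[2·q, 2·p - 8·q, 0], [q, p + r, q], [-5·q, -5·p, 3]].
At the point, J = [[2.000, -5.000, 0.000], [1.000, 3.000, 1.000], [-5.000, -7.500, 3.000]] (det J = 73.000).
Solving J·Δ = −F gives Δ = (-0.349, -0.740, -1.432).
Then the next iterate is (p, q, r)₁ = (1.151, 0.260, 0.068).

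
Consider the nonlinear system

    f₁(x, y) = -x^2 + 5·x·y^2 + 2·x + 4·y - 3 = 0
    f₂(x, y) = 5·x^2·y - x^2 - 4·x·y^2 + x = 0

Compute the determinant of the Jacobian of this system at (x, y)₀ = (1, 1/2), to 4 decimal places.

J = [[-2·x + 5·y^2 + 2, 10·x·y + 4], [10·x·y - 2·x - 4·y^2 + 1, 5·x^2 - 8·x·y]].
At the point, J = [[1.2500, 9.0000], [3.0000, 1.0000]].
det J = -25.7500.

-25.7500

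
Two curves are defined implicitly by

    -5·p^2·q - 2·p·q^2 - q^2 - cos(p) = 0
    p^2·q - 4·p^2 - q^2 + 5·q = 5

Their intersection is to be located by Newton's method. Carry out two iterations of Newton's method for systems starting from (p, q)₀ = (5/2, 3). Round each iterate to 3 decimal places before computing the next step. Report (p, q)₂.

(0.697, 1.769)

At (5/2, 3): F = (-146.94886, -5.250).
Jacobian J = [[-10·p·q - 2·q^2 + sin(p), -5·p^2 - 4·p·q - 2·q], [2·p·q - 8·p, p^2 - 2·q + 5]].
At the point, J = [[-92.40153, -67.250], [-5.000, 5.250]] (det J = -821.35802).
Solving J·Δ = −F gives Δ = (-1.369, -0.304).
Then the next iterate is (p, q)₁ = (1.131, 2.696).
Round to (1.131, 2.696) and repeat: F = (-41.37842, -0.45644), J = [[-44.12375, -23.98451], [-2.94965, 0.88716]].
Δ = (-0.434, -0.927), so (p, q)₂ = (0.697, 1.769).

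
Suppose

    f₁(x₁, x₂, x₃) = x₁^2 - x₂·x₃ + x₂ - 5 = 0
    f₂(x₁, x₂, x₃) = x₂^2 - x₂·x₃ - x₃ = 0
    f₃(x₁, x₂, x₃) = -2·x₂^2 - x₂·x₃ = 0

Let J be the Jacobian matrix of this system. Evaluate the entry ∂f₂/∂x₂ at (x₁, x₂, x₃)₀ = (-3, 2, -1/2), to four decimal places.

4.5000

∂f₂/∂x₂ = 2·x₂ - x₃.
At (-3, 2, -1/2) this is 4.5000.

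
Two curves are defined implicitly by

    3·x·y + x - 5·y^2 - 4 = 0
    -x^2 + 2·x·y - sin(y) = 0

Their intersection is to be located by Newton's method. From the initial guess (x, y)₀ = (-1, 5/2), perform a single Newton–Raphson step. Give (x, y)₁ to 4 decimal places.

At (-1, 5/2): F = (-43.7500, -6.598472).
Jacobian J = [[3·y + 1, 3·x - 10·y], [-2·x + 2·y, 2·x - cos(y)]].
At the point, J = [[8.5000, -28.0000], [7.0000, -1.198856]] (det J = 185.809721).
Solving J·Δ = −F gives Δ = (0.7121, -1.3463).
Then the next iterate is (x, y)₁ = (-0.2879, 1.1537).

(-0.2879, 1.1537)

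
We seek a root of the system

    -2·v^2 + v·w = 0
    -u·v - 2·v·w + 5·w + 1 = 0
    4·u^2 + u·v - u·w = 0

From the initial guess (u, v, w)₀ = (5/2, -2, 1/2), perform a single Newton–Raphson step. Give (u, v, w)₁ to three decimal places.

At (5/2, -2, 1/2): F = (-9.000, 10.500, 18.750).
Jacobian J = [[0, -4·v + w, v], [-v, -u - 2·w, -2·v + 5], [8·u + v - w, u, -u]].
At the point, J = [[0.000, 8.500, -2.000], [2.000, -3.500, 9.000], [17.500, 2.500, -2.500]] (det J = 1248.750).
Solving J·Δ = −F gives Δ = (-1.279, 0.937, -0.518).
Then the next iterate is (u, v, w)₁ = (1.221, -1.063, -0.018).

(1.221, -1.063, -0.018)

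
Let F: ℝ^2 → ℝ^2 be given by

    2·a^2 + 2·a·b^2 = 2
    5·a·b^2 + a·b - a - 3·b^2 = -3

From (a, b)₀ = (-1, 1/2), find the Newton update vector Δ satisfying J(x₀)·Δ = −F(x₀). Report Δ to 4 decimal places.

(-0.2273, 0.1477)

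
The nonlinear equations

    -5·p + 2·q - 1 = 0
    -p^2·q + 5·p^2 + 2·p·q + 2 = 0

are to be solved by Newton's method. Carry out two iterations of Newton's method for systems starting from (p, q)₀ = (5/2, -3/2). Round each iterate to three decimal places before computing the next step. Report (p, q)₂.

(0.173, 0.932)

At (5/2, -3/2): F = (-16.500, 35.125).
Jacobian J = [[-5, 2], [-2·p·q + 10·p + 2·q, -p^2 + 2·p]].
At the point, J = [[-5.000, 2.000], [29.500, -1.250]] (det J = -52.750).
Solving J·Δ = −F gives Δ = (-0.941, 5.898).
Then the next iterate is (p, q)₁ = (1.559, 4.398).
Round to (1.559, 4.398) and repeat: F = (0.001, 17.17611), J = [[-5.000, 2.000], [10.67304, 0.68752]].
Δ = (-1.386, -3.466), so (p, q)₂ = (0.173, 0.932).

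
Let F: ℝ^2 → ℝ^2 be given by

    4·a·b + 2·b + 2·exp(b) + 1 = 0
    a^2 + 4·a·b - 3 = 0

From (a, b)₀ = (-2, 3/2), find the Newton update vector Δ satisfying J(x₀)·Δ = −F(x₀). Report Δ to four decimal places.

At (-2, 3/2): F = (0.963378, -11.0000).
Jacobian J = [[4·b, 4·a + 2·exp(b) + 2], [2·a + 4·b, 4·a]].
At the point, J = [[6.0000, 2.963378], [2.0000, -8.0000]] (det J = -53.926756).
Solving J·Δ = −F gives Δ = (0.4616, -1.2596).

(0.4616, -1.2596)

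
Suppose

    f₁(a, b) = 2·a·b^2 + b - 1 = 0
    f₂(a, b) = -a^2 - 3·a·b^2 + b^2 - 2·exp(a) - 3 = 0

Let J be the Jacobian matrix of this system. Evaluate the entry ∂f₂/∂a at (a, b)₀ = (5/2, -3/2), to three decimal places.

∂f₂/∂a = -2·a - 3·b^2 - 2·exp(a).
At (5/2, -3/2) this is -36.115.

-36.115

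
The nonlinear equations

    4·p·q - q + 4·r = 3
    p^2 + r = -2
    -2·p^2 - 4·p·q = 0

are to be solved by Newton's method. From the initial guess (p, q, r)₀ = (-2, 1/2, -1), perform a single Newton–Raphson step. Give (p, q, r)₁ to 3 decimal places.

(-0.545, -0.091, -0.182)

At (-2, 1/2, -1): F = (-11.500, 5.000, -4.000).
Jacobian J = [[4·q, 4·p - 1, 4], [2·p, 0, 1], [-4·p - 4·q, -4·p, 0]].
At the point, J = [[2.000, -9.000, 4.000], [-4.000, 0.000, 1.000], [6.000, 8.000, 0.000]] (det J = -198.000).
Solving J·Δ = −F gives Δ = (1.455, -0.591, 0.818).
Then the next iterate is (p, q, r)₁ = (-0.545, -0.091, -0.182).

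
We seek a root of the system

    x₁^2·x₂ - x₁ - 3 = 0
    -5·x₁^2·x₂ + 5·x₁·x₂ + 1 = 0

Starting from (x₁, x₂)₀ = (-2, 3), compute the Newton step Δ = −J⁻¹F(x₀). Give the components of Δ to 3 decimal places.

(-0.289, -3.689)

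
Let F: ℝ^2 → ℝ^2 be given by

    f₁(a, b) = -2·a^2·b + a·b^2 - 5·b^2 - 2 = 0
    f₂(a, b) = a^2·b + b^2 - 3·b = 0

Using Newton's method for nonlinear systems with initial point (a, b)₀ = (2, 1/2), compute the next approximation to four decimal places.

(2.3621, -0.2371)

At (2, 1/2): F = (-6.7500, 0.7500).
Jacobian J = [[-4·a·b + b^2, -2·a^2 + 2·a·b - 10·b], [2·a·b, a^2 + 2·b - 3]].
At the point, J = [[-3.7500, -11.0000], [2.0000, 2.0000]] (det J = 14.5000).
Solving J·Δ = −F gives Δ = (0.3621, -0.7371).
Then the next iterate is (a, b)₁ = (2.3621, -0.2371).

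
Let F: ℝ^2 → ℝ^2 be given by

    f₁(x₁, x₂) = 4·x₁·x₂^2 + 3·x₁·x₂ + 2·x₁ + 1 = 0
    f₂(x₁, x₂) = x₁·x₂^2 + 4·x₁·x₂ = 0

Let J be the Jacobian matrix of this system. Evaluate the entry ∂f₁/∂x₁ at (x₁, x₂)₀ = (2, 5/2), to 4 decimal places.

34.5000

∂f₁/∂x₁ = 4·x₂^2 + 3·x₂ + 2.
At (2, 5/2) this is 34.5000.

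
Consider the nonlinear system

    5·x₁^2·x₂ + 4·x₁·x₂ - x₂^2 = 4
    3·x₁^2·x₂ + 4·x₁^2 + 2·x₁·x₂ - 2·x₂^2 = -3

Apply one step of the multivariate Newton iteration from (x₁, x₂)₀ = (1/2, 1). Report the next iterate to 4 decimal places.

(0.4762, 2.5714)

At (1/2, 1): F = (-1.7500, 3.7500).
Jacobian J = [[10·x₁·x₂ + 4·x₂, 5·x₁^2 + 4·x₁ - 2·x₂], [6·x₁·x₂ + 8·x₁ + 2·x₂, 3·x₁^2 + 2·x₁ - 4·x₂]].
At the point, J = [[9.0000, 1.2500], [9.0000, -2.2500]] (det J = -31.5000).
Solving J·Δ = −F gives Δ = (-0.0238, 1.5714).
Then the next iterate is (x₁, x₂)₁ = (0.4762, 2.5714).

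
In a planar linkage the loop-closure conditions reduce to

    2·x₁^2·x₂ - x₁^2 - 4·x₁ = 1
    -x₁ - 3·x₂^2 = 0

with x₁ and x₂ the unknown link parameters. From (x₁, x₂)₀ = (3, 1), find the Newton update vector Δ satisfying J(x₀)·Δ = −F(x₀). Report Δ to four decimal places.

At (3, 1): F = (-4.0000, -6.0000).
Jacobian J = [[4·x₁·x₂ - 2·x₁ - 4, 2·x₁^2], [-1, -6·x₂]].
At the point, J = [[2.0000, 18.0000], [-1.0000, -6.0000]] (det J = 6.0000).
Solving J·Δ = −F gives Δ = (-22.0000, 2.6667).

(-22.0000, 2.6667)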